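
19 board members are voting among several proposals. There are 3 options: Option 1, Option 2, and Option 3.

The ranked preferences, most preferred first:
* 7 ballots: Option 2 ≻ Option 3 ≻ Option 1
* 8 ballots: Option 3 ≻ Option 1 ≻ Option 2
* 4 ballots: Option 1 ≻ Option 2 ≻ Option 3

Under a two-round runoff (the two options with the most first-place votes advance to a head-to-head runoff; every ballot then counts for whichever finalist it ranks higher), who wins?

Option 2

Round 1 first-place votes: Option 1 4, Option 2 7, Option 3 8. Option 3 and Option 2 advance.
Runoff: Option 3 is ranked above Option 2 on 8 ballots, Option 2 above Option 3 on 11.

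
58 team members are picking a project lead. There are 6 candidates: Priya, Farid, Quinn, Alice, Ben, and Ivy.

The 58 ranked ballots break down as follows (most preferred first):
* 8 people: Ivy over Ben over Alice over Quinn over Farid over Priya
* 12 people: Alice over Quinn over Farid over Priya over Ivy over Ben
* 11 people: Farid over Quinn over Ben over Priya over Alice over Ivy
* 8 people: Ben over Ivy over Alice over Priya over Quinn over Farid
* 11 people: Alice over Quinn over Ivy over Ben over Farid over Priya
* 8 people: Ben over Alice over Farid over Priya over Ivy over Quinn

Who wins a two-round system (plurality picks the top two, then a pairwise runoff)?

Ben

Round 1 first-place votes: Priya 0, Farid 11, Quinn 0, Alice 23, Ben 16, Ivy 8. Alice and Ben advance.
Runoff: Alice is ranked above Ben on 23 ballots, Ben above Alice on 35.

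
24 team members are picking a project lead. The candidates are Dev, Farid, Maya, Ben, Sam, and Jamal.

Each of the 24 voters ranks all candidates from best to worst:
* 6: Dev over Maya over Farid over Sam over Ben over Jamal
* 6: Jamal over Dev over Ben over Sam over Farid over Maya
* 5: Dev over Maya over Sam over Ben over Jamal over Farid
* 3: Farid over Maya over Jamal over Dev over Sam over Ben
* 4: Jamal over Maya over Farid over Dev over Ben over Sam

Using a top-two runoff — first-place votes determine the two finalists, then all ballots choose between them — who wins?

Jamal

Round 1 first-place votes: Dev 11, Farid 3, Maya 0, Ben 0, Sam 0, Jamal 10. Dev and Jamal advance.
Runoff: Dev is ranked above Jamal on 11 ballots, Jamal above Dev on 13.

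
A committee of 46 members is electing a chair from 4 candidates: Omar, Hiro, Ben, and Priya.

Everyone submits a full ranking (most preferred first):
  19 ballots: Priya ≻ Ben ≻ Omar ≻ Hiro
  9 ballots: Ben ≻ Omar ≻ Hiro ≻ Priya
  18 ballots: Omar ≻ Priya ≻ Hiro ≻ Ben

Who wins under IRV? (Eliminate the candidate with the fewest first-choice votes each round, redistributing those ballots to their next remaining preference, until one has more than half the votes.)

Round 1: Omar 18, Hiro 0, Ben 9, Priya 19. Hiro eliminated.
Round 2: Omar 18, Ben 9, Priya 19. Ben eliminated.
Round 3: Omar 27, Priya 19. Omar has a majority (≥24).

Omar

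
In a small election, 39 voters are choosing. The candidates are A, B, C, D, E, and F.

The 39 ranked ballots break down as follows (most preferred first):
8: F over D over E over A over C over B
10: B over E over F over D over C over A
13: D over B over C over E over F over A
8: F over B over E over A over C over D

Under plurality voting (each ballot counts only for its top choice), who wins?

First-place votes: A 0, B 10, C 0, D 13, E 0, F 16.

F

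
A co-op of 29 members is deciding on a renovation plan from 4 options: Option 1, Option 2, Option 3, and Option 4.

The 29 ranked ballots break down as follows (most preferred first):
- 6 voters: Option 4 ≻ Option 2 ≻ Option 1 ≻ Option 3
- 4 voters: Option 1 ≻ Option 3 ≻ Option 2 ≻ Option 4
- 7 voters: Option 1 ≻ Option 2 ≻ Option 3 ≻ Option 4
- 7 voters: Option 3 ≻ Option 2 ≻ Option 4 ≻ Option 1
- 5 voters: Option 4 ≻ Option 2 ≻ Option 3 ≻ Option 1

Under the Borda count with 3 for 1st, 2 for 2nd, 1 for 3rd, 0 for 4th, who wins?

Option 2

Option 1: 6×1 + 4×3 + 7×3 + 7×0 + 5×0 = 39
Option 2: 6×2 + 4×1 + 7×2 + 7×2 + 5×2 = 54
Option 3: 6×0 + 4×2 + 7×1 + 7×3 + 5×1 = 41
Option 4: 6×3 + 4×0 + 7×0 + 7×1 + 5×3 = 40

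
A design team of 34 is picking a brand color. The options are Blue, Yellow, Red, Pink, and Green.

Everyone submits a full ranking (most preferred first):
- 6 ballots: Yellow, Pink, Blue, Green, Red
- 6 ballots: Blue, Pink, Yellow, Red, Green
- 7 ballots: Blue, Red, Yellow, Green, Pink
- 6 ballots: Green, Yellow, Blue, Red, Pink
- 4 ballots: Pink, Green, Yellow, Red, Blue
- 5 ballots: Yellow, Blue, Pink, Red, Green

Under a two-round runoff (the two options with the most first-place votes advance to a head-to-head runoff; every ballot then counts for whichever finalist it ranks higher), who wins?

Round 1 first-place votes: Blue 13, Yellow 11, Red 0, Pink 4, Green 6. Blue and Yellow advance.
Runoff: Blue is ranked above Yellow on 13 ballots, Yellow above Blue on 21.

Yellow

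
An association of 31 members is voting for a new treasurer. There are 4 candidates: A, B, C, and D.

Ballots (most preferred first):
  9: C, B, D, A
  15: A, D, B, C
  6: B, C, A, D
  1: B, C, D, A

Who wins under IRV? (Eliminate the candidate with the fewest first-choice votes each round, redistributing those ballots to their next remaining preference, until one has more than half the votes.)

Round 1: A 15, B 7, C 9, D 0. D eliminated.
Round 2: A 15, B 7, C 9. B eliminated.
Round 3: A 15, C 16. C has a majority (≥16).

C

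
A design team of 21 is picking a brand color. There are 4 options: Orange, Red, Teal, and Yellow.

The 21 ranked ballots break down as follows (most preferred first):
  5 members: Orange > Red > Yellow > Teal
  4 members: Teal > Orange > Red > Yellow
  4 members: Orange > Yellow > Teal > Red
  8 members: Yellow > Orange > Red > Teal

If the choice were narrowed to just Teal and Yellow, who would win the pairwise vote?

Teal is ranked above Yellow on 4 ballots; Yellow above Teal on 17.

Yellow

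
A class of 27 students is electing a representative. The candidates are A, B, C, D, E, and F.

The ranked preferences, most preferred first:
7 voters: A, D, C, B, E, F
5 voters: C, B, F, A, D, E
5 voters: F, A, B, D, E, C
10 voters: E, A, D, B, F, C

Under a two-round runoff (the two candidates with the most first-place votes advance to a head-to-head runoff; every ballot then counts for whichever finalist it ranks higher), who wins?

Round 1 first-place votes: A 7, B 0, C 5, D 0, E 10, F 5. E and A advance.
Runoff: E is ranked above A on 10 ballots, A above E on 17.

A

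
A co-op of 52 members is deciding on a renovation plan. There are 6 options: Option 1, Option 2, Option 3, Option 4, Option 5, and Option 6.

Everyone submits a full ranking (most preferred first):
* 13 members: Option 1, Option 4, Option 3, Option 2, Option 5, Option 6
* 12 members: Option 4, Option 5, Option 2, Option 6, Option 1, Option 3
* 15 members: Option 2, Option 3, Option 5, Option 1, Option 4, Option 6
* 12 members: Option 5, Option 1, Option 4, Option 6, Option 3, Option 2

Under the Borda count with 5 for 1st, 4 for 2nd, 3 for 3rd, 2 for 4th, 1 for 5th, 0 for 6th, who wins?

Option 1: 13×5 + 12×1 + 15×2 + 12×4 = 155
Option 2: 13×2 + 12×3 + 15×5 + 12×0 = 137
Option 3: 13×3 + 12×0 + 15×4 + 12×1 = 111
Option 4: 13×4 + 12×5 + 15×1 + 12×3 = 163
Option 5: 13×1 + 12×4 + 15×3 + 12×5 = 166
Option 6: 13×0 + 12×2 + 15×0 + 12×2 = 48

Option 5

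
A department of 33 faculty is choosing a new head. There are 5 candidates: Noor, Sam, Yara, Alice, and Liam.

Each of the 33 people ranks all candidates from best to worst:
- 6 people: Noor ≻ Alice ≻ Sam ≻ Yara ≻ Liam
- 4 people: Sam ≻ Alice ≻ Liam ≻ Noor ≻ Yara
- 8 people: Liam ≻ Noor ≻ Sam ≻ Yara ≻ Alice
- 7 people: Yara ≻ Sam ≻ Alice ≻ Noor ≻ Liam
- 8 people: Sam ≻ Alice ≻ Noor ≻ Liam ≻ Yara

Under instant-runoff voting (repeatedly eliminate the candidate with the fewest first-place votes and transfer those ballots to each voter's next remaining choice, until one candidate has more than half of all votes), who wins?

Round 1: Noor 6, Sam 12, Yara 7, Alice 0, Liam 8. Alice eliminated.
Round 2: Noor 6, Sam 12, Yara 7, Liam 8. Noor eliminated.
Round 3: Sam 18, Yara 7, Liam 8. Sam has a majority (≥17).

Sam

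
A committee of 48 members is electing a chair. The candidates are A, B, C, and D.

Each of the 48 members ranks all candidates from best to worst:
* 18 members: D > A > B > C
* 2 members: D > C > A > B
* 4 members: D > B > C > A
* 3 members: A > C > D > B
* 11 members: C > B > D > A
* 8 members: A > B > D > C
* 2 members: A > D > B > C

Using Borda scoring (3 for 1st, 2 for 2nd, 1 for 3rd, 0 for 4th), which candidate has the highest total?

A: 18×2 + 2×1 + 4×0 + 3×3 + 11×0 + 8×3 + 2×3 = 77
B: 18×1 + 2×0 + 4×2 + 3×0 + 11×2 + 8×2 + 2×1 = 66
C: 18×0 + 2×2 + 4×1 + 3×2 + 11×3 + 8×0 + 2×0 = 47
D: 18×3 + 2×3 + 4×3 + 3×1 + 11×1 + 8×1 + 2×2 = 98

D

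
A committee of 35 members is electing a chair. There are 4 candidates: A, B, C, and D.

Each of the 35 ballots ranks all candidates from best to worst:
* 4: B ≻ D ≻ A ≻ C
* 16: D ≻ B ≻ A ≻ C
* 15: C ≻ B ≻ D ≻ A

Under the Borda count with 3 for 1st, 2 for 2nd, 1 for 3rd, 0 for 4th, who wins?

A: 4×1 + 16×1 + 15×0 = 20
B: 4×3 + 16×2 + 15×2 = 74
C: 4×0 + 16×0 + 15×3 = 45
D: 4×2 + 16×3 + 15×1 = 71

B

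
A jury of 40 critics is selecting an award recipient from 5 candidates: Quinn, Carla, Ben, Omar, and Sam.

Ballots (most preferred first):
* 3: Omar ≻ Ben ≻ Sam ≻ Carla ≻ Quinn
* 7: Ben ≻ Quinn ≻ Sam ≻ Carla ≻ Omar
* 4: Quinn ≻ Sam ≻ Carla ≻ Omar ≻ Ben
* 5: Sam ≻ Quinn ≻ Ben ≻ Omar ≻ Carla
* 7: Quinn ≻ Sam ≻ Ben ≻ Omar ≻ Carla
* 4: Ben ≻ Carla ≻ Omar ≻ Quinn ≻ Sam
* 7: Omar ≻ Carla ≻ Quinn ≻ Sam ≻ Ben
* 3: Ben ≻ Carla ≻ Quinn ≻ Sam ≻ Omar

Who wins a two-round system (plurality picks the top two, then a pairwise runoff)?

Quinn

Round 1 first-place votes: Quinn 11, Carla 0, Ben 14, Omar 10, Sam 5. Ben and Quinn advance.
Runoff: Ben is ranked above Quinn on 17 ballots, Quinn above Ben on 23.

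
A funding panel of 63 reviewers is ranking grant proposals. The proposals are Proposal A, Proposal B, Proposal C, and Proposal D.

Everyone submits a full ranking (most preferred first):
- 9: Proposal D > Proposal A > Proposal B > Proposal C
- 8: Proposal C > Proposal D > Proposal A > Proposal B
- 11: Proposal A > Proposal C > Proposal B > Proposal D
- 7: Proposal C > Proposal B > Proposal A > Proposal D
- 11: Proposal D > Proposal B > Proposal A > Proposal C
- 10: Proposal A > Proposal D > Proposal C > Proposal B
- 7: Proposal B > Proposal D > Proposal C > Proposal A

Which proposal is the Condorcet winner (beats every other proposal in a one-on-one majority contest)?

Proposal D vs Proposal A: 35–28
Proposal D vs Proposal B: 38–25
Proposal D vs Proposal C: 37–26
Proposal D beats every other proposal.

Proposal D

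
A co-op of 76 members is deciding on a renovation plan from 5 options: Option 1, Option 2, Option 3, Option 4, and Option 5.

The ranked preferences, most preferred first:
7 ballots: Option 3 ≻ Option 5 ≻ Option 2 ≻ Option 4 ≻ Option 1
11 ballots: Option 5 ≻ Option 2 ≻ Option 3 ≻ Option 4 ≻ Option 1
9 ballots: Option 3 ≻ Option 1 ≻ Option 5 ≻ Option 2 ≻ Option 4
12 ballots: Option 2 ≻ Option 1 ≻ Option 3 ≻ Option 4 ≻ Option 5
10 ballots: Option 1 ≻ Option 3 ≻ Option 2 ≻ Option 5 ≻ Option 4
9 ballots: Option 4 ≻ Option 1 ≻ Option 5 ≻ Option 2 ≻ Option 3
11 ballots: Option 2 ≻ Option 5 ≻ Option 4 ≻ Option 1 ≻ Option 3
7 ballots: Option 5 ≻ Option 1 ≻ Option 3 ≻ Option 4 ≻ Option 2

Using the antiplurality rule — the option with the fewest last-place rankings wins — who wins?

Option 2

Last-place votes: Option 1 18, Option 2 7, Option 3 20, Option 4 19, Option 5 12.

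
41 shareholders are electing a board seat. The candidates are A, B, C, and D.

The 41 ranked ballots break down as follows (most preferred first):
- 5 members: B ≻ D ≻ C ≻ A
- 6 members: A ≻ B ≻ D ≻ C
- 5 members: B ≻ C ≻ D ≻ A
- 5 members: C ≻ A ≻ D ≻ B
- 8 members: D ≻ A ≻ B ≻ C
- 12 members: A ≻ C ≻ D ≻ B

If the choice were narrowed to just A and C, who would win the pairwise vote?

A

A is ranked above C on 26 ballots; C above A on 15.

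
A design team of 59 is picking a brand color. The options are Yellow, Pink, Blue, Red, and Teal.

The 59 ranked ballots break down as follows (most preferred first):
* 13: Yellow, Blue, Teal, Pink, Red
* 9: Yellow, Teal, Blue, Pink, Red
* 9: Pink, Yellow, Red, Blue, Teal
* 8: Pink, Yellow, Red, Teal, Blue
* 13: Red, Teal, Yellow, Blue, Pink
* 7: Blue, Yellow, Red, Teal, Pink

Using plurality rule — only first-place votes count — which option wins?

First-place votes: Yellow 22, Pink 17, Blue 7, Red 13, Teal 0.

Yellow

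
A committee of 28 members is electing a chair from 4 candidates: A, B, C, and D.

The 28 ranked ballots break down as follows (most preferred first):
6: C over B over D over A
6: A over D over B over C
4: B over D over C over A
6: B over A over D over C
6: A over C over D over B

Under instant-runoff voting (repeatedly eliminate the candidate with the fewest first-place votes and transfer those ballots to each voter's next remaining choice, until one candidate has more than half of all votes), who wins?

Round 1: A 12, B 10, C 6, D 0. D eliminated.
Round 2: A 12, B 10, C 6. C eliminated.
Round 3: A 12, B 16. B has a majority (≥15).

B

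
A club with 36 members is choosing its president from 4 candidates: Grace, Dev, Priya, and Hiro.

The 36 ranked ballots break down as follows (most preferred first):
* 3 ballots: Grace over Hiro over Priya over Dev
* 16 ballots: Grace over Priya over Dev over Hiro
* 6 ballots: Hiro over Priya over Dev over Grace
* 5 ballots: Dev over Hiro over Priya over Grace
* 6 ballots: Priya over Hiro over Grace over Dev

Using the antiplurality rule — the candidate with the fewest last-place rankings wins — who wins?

Priya

Last-place votes: Grace 11, Dev 9, Priya 0, Hiro 16.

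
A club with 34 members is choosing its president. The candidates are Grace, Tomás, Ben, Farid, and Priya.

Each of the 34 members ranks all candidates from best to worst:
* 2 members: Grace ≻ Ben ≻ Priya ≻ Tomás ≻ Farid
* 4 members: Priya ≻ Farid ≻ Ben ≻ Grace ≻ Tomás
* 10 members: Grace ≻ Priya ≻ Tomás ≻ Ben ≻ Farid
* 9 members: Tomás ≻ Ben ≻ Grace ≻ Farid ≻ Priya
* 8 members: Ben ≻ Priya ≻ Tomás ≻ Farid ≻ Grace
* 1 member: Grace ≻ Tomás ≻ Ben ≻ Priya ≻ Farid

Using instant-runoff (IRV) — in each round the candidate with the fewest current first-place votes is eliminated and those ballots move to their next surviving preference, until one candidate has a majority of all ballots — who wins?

Ben

Round 1: Grace 13, Tomás 9, Ben 8, Farid 0, Priya 4. Farid eliminated.
Round 2: Grace 13, Tomás 9, Ben 8, Priya 4. Priya eliminated.
Round 3: Grace 13, Tomás 9, Ben 12. Tomás eliminated.
Round 4: Grace 13, Ben 21. Ben has a majority (≥18).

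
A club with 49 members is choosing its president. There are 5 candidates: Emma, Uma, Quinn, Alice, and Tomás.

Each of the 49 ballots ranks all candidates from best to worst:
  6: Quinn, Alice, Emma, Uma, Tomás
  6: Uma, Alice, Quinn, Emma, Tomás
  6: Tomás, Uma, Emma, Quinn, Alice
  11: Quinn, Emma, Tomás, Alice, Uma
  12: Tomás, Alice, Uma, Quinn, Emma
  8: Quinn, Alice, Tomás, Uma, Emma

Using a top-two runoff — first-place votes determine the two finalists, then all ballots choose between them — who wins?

Quinn

Round 1 first-place votes: Emma 0, Uma 6, Quinn 25, Alice 0, Tomás 18. Quinn and Tomás advance.
Runoff: Quinn is ranked above Tomás on 31 ballots, Tomás above Quinn on 18.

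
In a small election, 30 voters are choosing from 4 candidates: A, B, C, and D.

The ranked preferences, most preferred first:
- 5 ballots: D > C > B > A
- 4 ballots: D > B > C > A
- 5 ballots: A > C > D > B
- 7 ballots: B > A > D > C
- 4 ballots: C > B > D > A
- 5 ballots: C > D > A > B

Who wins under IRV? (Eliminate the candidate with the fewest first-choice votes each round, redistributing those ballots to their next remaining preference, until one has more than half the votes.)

D

Round 1: A 5, B 7, C 9, D 9. A eliminated.
Round 2: B 7, C 14, D 9. B eliminated.
Round 3: C 14, D 16. D has a majority (≥16).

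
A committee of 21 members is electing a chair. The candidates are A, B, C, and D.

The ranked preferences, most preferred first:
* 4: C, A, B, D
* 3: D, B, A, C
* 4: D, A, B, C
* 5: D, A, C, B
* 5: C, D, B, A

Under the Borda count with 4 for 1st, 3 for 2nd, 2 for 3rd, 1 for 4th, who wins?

D

A: 4×3 + 3×2 + 4×3 + 5×3 + 5×1 = 50
B: 4×2 + 3×3 + 4×2 + 5×1 + 5×2 = 40
C: 4×4 + 3×1 + 4×1 + 5×2 + 5×4 = 53
D: 4×1 + 3×4 + 4×4 + 5×4 + 5×3 = 67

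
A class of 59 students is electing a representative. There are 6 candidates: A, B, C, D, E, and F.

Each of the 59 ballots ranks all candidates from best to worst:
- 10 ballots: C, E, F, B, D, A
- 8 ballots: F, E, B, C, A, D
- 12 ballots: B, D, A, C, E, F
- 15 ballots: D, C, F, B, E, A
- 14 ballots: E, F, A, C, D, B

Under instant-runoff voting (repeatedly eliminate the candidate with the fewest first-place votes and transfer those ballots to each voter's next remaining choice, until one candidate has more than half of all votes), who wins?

Round 1: A 0, B 12, C 10, D 15, E 14, F 8. A eliminated.
Round 2: B 12, C 10, D 15, E 14, F 8. F eliminated.
Round 3: B 12, C 10, D 15, E 22. C eliminated.
Round 4: B 12, D 15, E 32. E has a majority (≥30).

E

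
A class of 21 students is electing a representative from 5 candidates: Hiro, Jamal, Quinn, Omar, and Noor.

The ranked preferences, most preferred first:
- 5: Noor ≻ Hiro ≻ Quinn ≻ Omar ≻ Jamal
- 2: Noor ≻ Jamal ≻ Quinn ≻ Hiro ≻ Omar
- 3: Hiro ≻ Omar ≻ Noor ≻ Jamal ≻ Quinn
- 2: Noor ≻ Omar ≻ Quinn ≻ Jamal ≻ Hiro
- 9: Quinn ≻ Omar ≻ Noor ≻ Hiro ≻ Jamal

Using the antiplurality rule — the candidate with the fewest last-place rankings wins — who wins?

Noor

Last-place votes: Hiro 2, Jamal 14, Quinn 3, Omar 2, Noor 0.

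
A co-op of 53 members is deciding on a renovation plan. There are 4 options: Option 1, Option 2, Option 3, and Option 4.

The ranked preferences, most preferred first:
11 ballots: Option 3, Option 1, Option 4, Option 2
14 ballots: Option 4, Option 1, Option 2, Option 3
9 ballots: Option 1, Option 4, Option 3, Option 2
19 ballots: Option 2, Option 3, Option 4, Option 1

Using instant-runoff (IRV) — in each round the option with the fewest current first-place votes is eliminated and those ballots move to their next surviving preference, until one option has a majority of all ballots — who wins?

Option 4

Round 1: Option 1 9, Option 2 19, Option 3 11, Option 4 14. Option 1 eliminated.
Round 2: Option 2 19, Option 3 11, Option 4 23. Option 3 eliminated.
Round 3: Option 2 19, Option 4 34. Option 4 has a majority (≥27).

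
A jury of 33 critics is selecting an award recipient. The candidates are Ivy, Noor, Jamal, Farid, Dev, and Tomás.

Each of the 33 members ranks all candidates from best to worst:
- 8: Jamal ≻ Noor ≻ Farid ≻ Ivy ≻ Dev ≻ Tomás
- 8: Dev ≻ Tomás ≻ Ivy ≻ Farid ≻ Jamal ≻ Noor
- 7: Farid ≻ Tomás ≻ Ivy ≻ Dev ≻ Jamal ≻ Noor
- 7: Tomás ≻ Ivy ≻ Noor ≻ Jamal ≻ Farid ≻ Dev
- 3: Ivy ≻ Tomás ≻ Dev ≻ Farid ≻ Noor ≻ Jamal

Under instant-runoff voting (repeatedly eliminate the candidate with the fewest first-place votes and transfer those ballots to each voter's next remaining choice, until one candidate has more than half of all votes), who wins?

Round 1: Ivy 3, Noor 0, Jamal 8, Farid 7, Dev 8, Tomás 7. Noor eliminated.
Round 2: Ivy 3, Jamal 8, Farid 7, Dev 8, Tomás 7. Ivy eliminated.
Round 3: Jamal 8, Farid 7, Dev 8, Tomás 10. Farid eliminated.
Round 4: Jamal 8, Dev 8, Tomás 17. Tomás has a majority (≥17).

Tomás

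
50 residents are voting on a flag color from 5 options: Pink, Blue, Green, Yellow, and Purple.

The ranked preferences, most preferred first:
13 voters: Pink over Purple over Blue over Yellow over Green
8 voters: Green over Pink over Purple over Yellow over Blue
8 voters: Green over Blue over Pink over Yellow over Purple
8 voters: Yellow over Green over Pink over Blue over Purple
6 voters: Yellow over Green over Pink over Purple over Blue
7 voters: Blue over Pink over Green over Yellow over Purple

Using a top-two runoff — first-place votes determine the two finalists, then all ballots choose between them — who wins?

Round 1 first-place votes: Pink 13, Blue 7, Green 16, Yellow 14, Purple 0. Green and Yellow advance.
Runoff: Green is ranked above Yellow on 23 ballots, Yellow above Green on 27.

Yellow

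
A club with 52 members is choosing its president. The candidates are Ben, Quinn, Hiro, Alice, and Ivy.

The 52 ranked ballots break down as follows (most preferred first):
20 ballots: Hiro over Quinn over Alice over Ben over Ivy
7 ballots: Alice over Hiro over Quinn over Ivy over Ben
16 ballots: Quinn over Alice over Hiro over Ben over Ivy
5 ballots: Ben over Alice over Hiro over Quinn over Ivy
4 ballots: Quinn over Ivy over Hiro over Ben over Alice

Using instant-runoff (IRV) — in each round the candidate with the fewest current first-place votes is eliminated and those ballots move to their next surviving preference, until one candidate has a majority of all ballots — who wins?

Hiro

Round 1: Ben 5, Quinn 20, Hiro 20, Alice 7, Ivy 0. Ivy eliminated.
Round 2: Ben 5, Quinn 20, Hiro 20, Alice 7. Ben eliminated.
Round 3: Quinn 20, Hiro 20, Alice 12. Alice eliminated.
Round 4: Quinn 20, Hiro 32. Hiro has a majority (≥27).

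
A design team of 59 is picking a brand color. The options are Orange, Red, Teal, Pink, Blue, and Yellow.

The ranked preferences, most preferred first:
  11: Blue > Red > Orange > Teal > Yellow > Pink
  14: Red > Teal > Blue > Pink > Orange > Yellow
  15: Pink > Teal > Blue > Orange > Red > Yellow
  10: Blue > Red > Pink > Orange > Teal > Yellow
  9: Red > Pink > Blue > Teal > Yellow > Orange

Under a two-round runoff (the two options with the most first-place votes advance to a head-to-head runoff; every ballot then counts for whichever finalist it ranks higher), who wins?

Round 1 first-place votes: Orange 0, Red 23, Teal 0, Pink 15, Blue 21, Yellow 0. Red and Blue advance.
Runoff: Red is ranked above Blue on 23 ballots, Blue above Red on 36.

Blue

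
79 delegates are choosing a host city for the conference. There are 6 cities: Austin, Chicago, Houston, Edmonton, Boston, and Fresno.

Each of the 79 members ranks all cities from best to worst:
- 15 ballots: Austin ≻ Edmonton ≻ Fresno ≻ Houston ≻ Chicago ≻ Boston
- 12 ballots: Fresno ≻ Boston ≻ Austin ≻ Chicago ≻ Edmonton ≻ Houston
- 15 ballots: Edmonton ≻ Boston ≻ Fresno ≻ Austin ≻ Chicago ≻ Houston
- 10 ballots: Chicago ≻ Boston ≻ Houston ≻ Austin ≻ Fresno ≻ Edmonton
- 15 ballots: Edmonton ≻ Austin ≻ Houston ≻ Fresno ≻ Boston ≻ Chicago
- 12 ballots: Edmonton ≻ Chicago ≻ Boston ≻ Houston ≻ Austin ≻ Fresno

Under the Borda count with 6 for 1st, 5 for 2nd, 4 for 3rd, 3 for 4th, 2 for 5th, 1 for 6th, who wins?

Edmonton

Austin: 15×6 + 12×4 + 15×3 + 10×3 + 15×5 + 12×2 = 312
Chicago: 15×2 + 12×3 + 15×2 + 10×6 + 15×1 + 12×5 = 231
Houston: 15×3 + 12×1 + 15×1 + 10×4 + 15×4 + 12×3 = 208
Edmonton: 15×5 + 12×2 + 15×6 + 10×1 + 15×6 + 12×6 = 361
Boston: 15×1 + 12×5 + 15×5 + 10×5 + 15×2 + 12×4 = 278
Fresno: 15×4 + 12×6 + 15×4 + 10×2 + 15×3 + 12×1 = 269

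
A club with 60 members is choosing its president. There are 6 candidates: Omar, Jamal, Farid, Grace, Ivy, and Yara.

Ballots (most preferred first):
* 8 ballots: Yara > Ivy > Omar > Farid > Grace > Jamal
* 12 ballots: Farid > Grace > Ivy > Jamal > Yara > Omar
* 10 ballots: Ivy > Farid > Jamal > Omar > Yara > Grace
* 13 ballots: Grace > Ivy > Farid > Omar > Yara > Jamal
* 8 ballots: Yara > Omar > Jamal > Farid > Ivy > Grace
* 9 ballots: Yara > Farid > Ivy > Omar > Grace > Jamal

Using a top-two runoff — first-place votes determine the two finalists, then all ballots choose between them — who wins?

Round 1 first-place votes: Omar 0, Jamal 0, Farid 12, Grace 13, Ivy 10, Yara 25. Yara and Grace advance.
Runoff: Yara is ranked above Grace on 35 ballots, Grace above Yara on 25.

Yara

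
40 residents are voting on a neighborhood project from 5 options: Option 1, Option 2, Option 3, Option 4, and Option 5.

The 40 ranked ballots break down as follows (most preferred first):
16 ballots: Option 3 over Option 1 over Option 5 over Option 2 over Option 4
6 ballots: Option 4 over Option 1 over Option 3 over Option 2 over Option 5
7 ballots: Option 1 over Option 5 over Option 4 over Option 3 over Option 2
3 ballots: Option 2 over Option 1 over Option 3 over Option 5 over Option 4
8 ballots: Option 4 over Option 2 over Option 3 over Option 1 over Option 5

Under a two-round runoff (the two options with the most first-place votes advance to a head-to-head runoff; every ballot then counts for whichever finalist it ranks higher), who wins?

Option 4

Round 1 first-place votes: Option 1 7, Option 2 3, Option 3 16, Option 4 14, Option 5 0. Option 3 and Option 4 advance.
Runoff: Option 3 is ranked above Option 4 on 19 ballots, Option 4 above Option 3 on 21.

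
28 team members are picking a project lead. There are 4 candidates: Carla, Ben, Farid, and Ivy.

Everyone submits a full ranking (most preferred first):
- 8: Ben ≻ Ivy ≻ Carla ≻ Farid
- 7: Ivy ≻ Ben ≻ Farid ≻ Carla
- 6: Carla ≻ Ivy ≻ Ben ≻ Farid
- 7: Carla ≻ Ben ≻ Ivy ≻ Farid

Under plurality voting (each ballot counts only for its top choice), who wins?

Carla

First-place votes: Carla 13, Ben 8, Farid 0, Ivy 7.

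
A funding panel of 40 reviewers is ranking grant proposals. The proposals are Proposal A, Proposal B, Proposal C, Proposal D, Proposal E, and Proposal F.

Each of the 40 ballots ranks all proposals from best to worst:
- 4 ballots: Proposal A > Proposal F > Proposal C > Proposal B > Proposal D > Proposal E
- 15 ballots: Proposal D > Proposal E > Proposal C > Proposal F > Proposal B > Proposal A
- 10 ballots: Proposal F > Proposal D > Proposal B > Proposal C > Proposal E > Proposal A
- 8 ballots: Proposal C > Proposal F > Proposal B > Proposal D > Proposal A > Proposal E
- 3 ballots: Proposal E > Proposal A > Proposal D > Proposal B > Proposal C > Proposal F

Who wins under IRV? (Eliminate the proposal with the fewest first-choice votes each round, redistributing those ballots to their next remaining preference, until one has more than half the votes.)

Proposal F

Round 1: Proposal A 4, Proposal B 0, Proposal C 8, Proposal D 15, Proposal E 3, Proposal F 10. Proposal B eliminated.
Round 2: Proposal A 4, Proposal C 8, Proposal D 15, Proposal E 3, Proposal F 10. Proposal E eliminated.
Round 3: Proposal A 7, Proposal C 8, Proposal D 15, Proposal F 10. Proposal A eliminated.
Round 4: Proposal C 8, Proposal D 18, Proposal F 14. Proposal C eliminated.
Round 5: Proposal D 18, Proposal F 22. Proposal F has a majority (≥21).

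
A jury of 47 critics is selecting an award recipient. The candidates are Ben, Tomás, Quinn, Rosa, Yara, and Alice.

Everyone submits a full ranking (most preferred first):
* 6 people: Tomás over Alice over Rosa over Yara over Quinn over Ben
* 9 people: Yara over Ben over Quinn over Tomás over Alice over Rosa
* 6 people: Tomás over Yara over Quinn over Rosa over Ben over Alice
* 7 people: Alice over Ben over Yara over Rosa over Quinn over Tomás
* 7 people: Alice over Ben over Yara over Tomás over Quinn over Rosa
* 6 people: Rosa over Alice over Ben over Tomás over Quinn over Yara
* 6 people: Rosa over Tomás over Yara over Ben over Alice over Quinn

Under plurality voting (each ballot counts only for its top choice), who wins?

Alice

First-place votes: Ben 0, Tomás 12, Quinn 0, Rosa 12, Yara 9, Alice 14.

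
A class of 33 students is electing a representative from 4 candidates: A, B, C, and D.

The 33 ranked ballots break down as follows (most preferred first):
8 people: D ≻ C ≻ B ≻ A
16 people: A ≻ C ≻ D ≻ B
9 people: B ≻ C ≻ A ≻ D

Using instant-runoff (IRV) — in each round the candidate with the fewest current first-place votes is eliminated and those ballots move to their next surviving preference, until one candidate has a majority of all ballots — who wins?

B

Round 1: A 16, B 9, C 0, D 8. C eliminated.
Round 2: A 16, B 9, D 8. D eliminated.
Round 3: A 16, B 17. B has a majority (≥17).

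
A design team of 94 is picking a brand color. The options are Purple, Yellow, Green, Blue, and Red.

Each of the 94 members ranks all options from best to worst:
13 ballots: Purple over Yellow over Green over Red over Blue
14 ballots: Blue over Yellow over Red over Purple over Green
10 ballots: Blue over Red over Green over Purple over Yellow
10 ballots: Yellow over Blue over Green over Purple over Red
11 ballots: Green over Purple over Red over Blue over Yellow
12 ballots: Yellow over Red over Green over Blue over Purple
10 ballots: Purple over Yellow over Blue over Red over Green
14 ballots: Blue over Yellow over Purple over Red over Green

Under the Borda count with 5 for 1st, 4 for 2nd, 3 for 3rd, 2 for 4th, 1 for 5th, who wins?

Purple: 13×5 + 14×2 + 10×2 + 10×2 + 11×4 + 12×1 + 10×5 + 14×3 = 281
Yellow: 13×4 + 14×4 + 10×1 + 10×5 + 11×1 + 12×5 + 10×4 + 14×4 = 335
Green: 13×3 + 14×1 + 10×3 + 10×3 + 11×5 + 12×3 + 10×1 + 14×1 = 228
Blue: 13×1 + 14×5 + 10×5 + 10×4 + 11×2 + 12×2 + 10×3 + 14×5 = 319
Red: 13×2 + 14×3 + 10×4 + 10×1 + 11×3 + 12×4 + 10×2 + 14×2 = 247

Yellow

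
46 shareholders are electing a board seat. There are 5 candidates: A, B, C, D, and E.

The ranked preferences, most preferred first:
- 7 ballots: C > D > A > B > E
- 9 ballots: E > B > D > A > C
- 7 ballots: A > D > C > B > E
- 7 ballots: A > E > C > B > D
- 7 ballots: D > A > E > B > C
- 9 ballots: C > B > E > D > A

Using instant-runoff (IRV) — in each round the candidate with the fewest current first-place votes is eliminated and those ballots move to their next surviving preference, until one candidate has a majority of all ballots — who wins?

A

Round 1: A 14, B 0, C 16, D 7, E 9. B eliminated.
Round 2: A 14, C 16, D 7, E 9. D eliminated.
Round 3: A 21, C 16, E 9. E eliminated.
Round 4: A 30, C 16. A has a majority (≥24).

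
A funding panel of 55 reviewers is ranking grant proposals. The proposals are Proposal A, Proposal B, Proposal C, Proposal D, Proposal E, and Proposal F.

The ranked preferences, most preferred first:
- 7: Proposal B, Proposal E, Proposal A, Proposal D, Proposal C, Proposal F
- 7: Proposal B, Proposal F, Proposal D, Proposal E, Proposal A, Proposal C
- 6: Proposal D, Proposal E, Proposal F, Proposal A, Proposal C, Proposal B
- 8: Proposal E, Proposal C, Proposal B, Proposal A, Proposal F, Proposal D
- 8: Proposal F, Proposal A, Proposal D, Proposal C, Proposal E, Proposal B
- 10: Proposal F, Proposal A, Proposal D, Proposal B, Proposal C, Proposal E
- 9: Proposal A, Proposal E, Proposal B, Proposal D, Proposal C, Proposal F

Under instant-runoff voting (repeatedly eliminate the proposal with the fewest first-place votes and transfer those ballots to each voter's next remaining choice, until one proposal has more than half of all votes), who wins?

Proposal E

Round 1: Proposal A 9, Proposal B 14, Proposal C 0, Proposal D 6, Proposal E 8, Proposal F 18. Proposal C eliminated.
Round 2: Proposal A 9, Proposal B 14, Proposal D 6, Proposal E 8, Proposal F 18. Proposal D eliminated.
Round 3: Proposal A 9, Proposal B 14, Proposal E 14, Proposal F 18. Proposal A eliminated.
Round 4: Proposal B 14, Proposal E 23, Proposal F 18. Proposal B eliminated.
Round 5: Proposal E 30, Proposal F 25. Proposal E has a majority (≥28).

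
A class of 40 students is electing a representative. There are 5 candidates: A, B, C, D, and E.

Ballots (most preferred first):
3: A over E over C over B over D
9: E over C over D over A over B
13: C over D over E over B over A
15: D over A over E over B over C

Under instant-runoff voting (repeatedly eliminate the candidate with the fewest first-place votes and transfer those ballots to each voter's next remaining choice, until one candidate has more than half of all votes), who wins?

Round 1: A 3, B 0, C 13, D 15, E 9. B eliminated.
Round 2: A 3, C 13, D 15, E 9. A eliminated.
Round 3: C 13, D 15, E 12. E eliminated.
Round 4: C 25, D 15. C has a majority (≥21).

C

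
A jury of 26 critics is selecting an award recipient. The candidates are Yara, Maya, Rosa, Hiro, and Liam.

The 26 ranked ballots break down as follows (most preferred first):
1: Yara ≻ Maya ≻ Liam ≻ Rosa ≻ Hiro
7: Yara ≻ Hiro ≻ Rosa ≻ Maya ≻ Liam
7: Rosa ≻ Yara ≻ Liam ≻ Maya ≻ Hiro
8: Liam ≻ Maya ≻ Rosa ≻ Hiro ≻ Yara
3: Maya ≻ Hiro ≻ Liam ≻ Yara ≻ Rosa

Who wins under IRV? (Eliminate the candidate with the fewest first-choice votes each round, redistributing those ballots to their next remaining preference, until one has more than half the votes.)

Round 1: Yara 8, Maya 3, Rosa 7, Hiro 0, Liam 8. Hiro eliminated.
Round 2: Yara 8, Maya 3, Rosa 7, Liam 8. Maya eliminated.
Round 3: Yara 8, Rosa 7, Liam 11. Rosa eliminated.
Round 4: Yara 15, Liam 11. Yara has a majority (≥14).

Yara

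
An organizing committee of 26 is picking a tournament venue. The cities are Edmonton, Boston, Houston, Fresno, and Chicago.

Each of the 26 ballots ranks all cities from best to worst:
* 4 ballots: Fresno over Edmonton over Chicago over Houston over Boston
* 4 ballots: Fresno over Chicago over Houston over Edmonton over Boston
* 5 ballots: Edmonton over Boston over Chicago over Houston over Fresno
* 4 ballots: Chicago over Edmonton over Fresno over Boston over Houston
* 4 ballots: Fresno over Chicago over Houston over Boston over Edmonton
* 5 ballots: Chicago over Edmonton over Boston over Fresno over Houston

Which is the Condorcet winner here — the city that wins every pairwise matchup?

Chicago vs Edmonton: 17–9
Chicago vs Boston: 21–5
Chicago vs Houston: 26–0
Chicago vs Fresno: 14–12
Chicago beats every other city.

Chicago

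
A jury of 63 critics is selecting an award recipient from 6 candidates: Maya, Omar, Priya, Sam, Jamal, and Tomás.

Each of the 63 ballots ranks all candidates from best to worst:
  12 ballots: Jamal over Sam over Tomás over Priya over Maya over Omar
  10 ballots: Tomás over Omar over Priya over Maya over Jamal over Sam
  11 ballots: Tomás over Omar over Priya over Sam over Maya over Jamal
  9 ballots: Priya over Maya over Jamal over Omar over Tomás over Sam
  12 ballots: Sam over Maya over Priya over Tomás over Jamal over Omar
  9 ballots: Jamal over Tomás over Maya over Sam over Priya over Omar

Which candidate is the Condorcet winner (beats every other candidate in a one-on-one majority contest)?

Tomás vs Maya: 42–21
Tomás vs Omar: 54–9
Tomás vs Priya: 42–21
Tomás vs Sam: 39–24
Tomás vs Jamal: 33–30
Tomás beats every other candidate.

Tomás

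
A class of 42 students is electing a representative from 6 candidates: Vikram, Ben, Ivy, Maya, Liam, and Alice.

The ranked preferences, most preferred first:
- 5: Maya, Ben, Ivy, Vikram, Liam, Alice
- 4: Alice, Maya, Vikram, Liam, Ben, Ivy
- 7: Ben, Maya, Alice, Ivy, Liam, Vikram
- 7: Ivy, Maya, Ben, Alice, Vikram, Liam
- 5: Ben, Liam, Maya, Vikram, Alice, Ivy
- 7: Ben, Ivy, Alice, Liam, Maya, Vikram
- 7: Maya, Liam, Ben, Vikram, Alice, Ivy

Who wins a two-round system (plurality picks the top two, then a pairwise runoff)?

Maya

Round 1 first-place votes: Vikram 0, Ben 19, Ivy 7, Maya 12, Liam 0, Alice 4. Ben and Maya advance.
Runoff: Ben is ranked above Maya on 19 ballots, Maya above Ben on 23.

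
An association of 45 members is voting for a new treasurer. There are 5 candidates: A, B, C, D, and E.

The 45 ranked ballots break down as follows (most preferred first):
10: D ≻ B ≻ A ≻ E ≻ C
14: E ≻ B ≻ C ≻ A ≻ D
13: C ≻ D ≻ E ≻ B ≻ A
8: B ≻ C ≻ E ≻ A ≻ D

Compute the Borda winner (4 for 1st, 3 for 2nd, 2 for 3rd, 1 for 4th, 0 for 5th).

B

A: 10×2 + 14×1 + 13×0 + 8×1 = 42
B: 10×3 + 14×3 + 13×1 + 8×4 = 117
C: 10×0 + 14×2 + 13×4 + 8×3 = 104
D: 10×4 + 14×0 + 13×3 + 8×0 = 79
E: 10×1 + 14×4 + 13×2 + 8×2 = 108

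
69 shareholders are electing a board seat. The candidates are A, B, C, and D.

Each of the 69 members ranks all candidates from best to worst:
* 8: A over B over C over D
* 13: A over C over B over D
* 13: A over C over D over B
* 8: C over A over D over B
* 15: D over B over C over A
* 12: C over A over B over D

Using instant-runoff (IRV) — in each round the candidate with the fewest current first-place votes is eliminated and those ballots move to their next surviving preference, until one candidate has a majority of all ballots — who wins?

Round 1: A 34, B 0, C 20, D 15. B eliminated.
Round 2: A 34, C 20, D 15. D eliminated.
Round 3: A 34, C 35. C has a majority (≥35).

C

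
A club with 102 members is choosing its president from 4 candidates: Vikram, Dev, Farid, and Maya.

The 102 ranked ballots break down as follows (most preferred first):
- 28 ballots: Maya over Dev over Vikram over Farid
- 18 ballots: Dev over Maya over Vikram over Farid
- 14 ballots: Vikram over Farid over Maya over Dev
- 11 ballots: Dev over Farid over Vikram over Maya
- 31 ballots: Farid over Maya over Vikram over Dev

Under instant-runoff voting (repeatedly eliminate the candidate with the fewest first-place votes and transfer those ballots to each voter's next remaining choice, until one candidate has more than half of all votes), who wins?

Round 1: Vikram 14, Dev 29, Farid 31, Maya 28. Vikram eliminated.
Round 2: Dev 29, Farid 45, Maya 28. Maya eliminated.
Round 3: Dev 57, Farid 45. Dev has a majority (≥52).

Dev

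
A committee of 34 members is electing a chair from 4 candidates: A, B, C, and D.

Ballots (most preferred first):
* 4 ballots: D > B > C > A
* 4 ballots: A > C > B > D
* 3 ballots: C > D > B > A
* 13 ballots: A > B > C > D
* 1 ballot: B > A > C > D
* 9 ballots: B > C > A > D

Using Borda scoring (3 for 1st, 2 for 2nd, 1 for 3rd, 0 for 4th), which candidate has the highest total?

B

A: 4×0 + 4×3 + 3×0 + 13×3 + 1×2 + 9×1 = 62
B: 4×2 + 4×1 + 3×1 + 13×2 + 1×3 + 9×3 = 71
C: 4×1 + 4×2 + 3×3 + 13×1 + 1×1 + 9×2 = 53
D: 4×3 + 4×0 + 3×2 + 13×0 + 1×0 + 9×0 = 18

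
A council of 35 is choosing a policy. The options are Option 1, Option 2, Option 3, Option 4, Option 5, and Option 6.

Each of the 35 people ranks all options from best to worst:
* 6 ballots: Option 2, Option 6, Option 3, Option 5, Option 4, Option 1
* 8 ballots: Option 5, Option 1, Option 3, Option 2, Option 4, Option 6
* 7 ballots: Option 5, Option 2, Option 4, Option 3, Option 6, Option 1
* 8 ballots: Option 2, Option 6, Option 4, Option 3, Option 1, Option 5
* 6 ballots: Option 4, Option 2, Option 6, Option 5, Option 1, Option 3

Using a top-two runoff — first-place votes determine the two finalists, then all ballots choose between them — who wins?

Option 2

Round 1 first-place votes: Option 1 0, Option 2 14, Option 3 0, Option 4 6, Option 5 15, Option 6 0. Option 5 and Option 2 advance.
Runoff: Option 5 is ranked above Option 2 on 15 ballots, Option 2 above Option 5 on 20.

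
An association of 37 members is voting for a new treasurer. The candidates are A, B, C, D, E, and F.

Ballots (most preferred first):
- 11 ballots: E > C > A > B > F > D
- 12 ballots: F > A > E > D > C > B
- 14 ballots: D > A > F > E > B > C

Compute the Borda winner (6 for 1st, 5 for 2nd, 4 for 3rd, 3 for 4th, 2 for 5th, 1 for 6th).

A

A: 11×4 + 12×5 + 14×5 = 174
B: 11×3 + 12×1 + 14×2 = 73
C: 11×5 + 12×2 + 14×1 = 93
D: 11×1 + 12×3 + 14×6 = 131
E: 11×6 + 12×4 + 14×3 = 156
F: 11×2 + 12×6 + 14×4 = 150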